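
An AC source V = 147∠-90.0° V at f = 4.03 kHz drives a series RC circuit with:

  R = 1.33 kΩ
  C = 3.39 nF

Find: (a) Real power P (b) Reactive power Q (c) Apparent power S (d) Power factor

Step 1 — Angular frequency: ω = 2π·f = 2π·4030 = 2.532e+04 rad/s.
Step 2 — Component impedances:
  R: Z = R = 1330 Ω
  C: Z = 1/(jωC) = -j/(ω·C) = 0 - j1.165e+04 Ω
Step 3 — Series combination: Z_total = R + C = 1330 - j1.165e+04 Ω = 1.173e+04∠-83.5° Ω.
Step 4 — Source phasor: V = 147∠-90.0° V = 0 - j147 V.
Step 5 — Current: I = V / Z = 0.01246 - j0.001422 A = 0.01254∠-6.5° A.
Step 6 — Complex power: S = V·I* = 0.209 - j1.831 VA.
Step 7 — Real power: P = Re(S) = 0.209 W.
Step 8 — Reactive power: Q = Im(S) = -1.831 VAR.
Step 9 — Apparent power: |S| = 1.843 VA.
Step 10 — Power factor: PF = P/|S| = 0.1134 (leading).

(a) P = 0.209 W  (b) Q = -1.831 VAR  (c) S = 1.843 VA  (d) PF = 0.1134 (leading)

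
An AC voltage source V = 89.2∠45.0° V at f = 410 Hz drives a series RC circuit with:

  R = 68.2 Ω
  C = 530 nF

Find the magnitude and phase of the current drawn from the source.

Step 1 — Angular frequency: ω = 2π·f = 2π·410 = 2576 rad/s.
Step 2 — Component impedances:
  R: Z = R = 68.2 Ω
  C: Z = 1/(jωC) = -j/(ω·C) = 0 - j732.4 Ω
Step 3 — Series combination: Z_total = R + C = 68.2 - j732.4 Ω = 735.6∠-84.7° Ω.
Step 4 — Source phasor: V = 89.2∠45.0° V = 63.07 + j63.07 V.
Step 5 — Ohm's law: I = V / Z_total = (63.07 + j63.07) / (68.2 - j732.4) = -0.07743 + j0.09333 A.
Step 6 — Convert to polar: |I| = 0.1213 A, ∠I = 129.7°.

I = 0.1213∠129.7° A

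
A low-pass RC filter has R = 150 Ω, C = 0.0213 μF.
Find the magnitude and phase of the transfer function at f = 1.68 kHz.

Step 1 — Angular frequency: ω = 2π·1680 = 1.056e+04 rad/s.
Step 2 — Transfer function: H(jω) = 1/(1 + jωRC).
Step 3 — Denominator: 1 + jωRC = 1 + j·1.056e+04·150·2.13e-08 = 1 + j0.03373.
Step 4 — H = 0.9989 - j0.03369.
Step 5 — Magnitude: |H| = 0.9994 (-0.0 dB); phase: φ = -1.9°.

|H| = 0.9994 (-0.0 dB), φ = -1.9°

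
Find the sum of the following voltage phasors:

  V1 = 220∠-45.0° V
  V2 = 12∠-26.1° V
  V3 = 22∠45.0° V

Step 1 — Convert each phasor to rectangular form:
  V1 = 220·(cos(-45.0°) + j·sin(-45.0°)) = 155.6 - j155.6 V
  V2 = 12·(cos(-26.1°) + j·sin(-26.1°)) = 10.78 - j5.279 V
  V3 = 22·(cos(45.0°) + j·sin(45.0°)) = 15.56 + j15.56 V
Step 2 — Sum components: V_total = 181.9 - j145.3 V.
Step 3 — Convert to polar: |V_total| = 232.8 V, ∠V_total = -38.6°.

V_total = 232.8∠-38.6° V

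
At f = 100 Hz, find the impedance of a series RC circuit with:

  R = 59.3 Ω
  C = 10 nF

Step 1 — Angular frequency: ω = 2π·f = 2π·100 = 628.3 rad/s.
Step 2 — Component impedances:
  R: Z = R = 59.3 Ω
  C: Z = 1/(jωC) = -j/(ω·C) = 0 - j1.592e+05 Ω
Step 3 — Series combination: Z_total = R + C = 59.3 - j1.592e+05 Ω = 1.592e+05∠-90.0° Ω.

Z = 59.3 - j1.592e+05 Ω = 1.592e+05∠-90.0° Ω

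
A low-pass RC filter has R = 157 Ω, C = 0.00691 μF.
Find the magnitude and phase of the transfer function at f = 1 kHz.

Step 1 — Angular frequency: ω = 2π·1000 = 6283 rad/s.
Step 2 — Transfer function: H(jω) = 1/(1 + jωRC).
Step 3 — Denominator: 1 + jωRC = 1 + j·6283·157·6.91e-09 = 1 + j0.006816.
Step 4 — H = 1 - j0.006816.
Step 5 — Magnitude: |H| = 1 (-0.0 dB); phase: φ = -0.4°.

|H| = 1 (-0.0 dB), φ = -0.4°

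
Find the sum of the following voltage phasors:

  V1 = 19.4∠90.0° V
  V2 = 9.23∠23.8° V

Step 1 — Convert each phasor to rectangular form:
  V1 = 19.4·(cos(90.0°) + j·sin(90.0°)) = 0 + j19.4 V
  V2 = 9.23·(cos(23.8°) + j·sin(23.8°)) = 8.445 + j3.725 V
Step 2 — Sum components: V_total = 8.445 + j23.12 V.
Step 3 — Convert to polar: |V_total| = 24.62 V, ∠V_total = 69.9°.

V_total = 24.62∠69.9° V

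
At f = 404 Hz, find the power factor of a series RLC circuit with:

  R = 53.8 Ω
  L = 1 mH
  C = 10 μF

Step 1 — Angular frequency: ω = 2π·f = 2π·404 = 2538 rad/s.
Step 2 — Component impedances:
  R: Z = R = 53.8 Ω
  L: Z = jωL = j·2538·0.001 = 0 + j2.538 Ω
  C: Z = 1/(jωC) = -j/(ω·C) = 0 - j39.39 Ω
Step 3 — Series combination: Z_total = R + L + C = 53.8 - j36.86 Ω = 65.21∠-34.4° Ω.
Step 4 — Power factor: PF = cos(φ) = Re(Z)/|Z| = 53.8/65.21 = 0.825.
Step 5 — Type: Im(Z) = -36.86 ⇒ leading (phase φ = -34.4°).

PF = 0.825 (leading, φ = -34.4°)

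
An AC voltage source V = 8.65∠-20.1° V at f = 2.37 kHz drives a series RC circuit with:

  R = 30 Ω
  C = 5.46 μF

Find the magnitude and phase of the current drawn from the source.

Step 1 — Angular frequency: ω = 2π·f = 2π·2370 = 1.489e+04 rad/s.
Step 2 — Component impedances:
  R: Z = R = 30 Ω
  C: Z = 1/(jωC) = -j/(ω·C) = 0 - j12.3 Ω
Step 3 — Series combination: Z_total = R + C = 30 - j12.3 Ω = 32.42∠-22.3° Ω.
Step 4 — Source phasor: V = 8.65∠-20.1° V = 8.123 - j2.973 V.
Step 5 — Ohm's law: I = V / Z_total = (8.123 - j2.973) / (30 - j12.3) = 0.2666 + j0.01021 A.
Step 6 — Convert to polar: |I| = 0.2668 A, ∠I = 2.2°.

I = 0.2668∠2.2° A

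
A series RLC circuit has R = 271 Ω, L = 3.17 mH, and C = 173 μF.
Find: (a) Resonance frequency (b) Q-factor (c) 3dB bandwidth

Step 1 — Resonance condition Im(Z)=0 gives ω₀ = 1/√(LC).
Step 2 — ω₀ = 1/√(0.00317·0.000173) = 1350 rad/s.
Step 3 — f₀ = ω₀/(2π) = 214.9 Hz.
Step 4 — Series Q: Q = ω₀L/R = 1350·0.00317/271 = 0.0158.
Step 5 — 3dB bandwidth: Δω = ω₀/Q = 8.549e+04 rad/s; BW = Δω/(2π) = 1.361e+04 Hz.

(a) f₀ = 214.9 Hz  (b) Q = 0.0158  (c) BW = 1.361e+04 Hz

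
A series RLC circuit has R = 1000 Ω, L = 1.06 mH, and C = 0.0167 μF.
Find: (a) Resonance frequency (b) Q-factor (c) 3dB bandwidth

Step 1 — Resonance: ω₀ = 1/√(LC) = 1/√(0.00106·1.67e-08) = 2.377e+05 rad/s.
Step 2 — f₀ = ω₀/(2π) = 3.783e+04 Hz.
Step 3 — Series Q: Q = ω₀L/R = 2.377e+05·0.00106/1000 = 0.2519.
Step 4 — Bandwidth: Δω = ω₀/Q = 9.434e+05 rad/s; BW = Δω/(2π) = 1.501e+05 Hz.

(a) f₀ = 3.783e+04 Hz  (b) Q = 0.2519  (c) BW = 1.501e+05 Hz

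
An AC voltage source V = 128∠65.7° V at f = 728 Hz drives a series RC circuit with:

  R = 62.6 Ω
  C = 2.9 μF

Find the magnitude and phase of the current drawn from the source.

Step 1 — Angular frequency: ω = 2π·f = 2π·728 = 4574 rad/s.
Step 2 — Component impedances:
  R: Z = R = 62.6 Ω
  C: Z = 1/(jωC) = -j/(ω·C) = 0 - j75.39 Ω
Step 3 — Series combination: Z_total = R + C = 62.6 - j75.39 Ω = 97.99∠-50.3° Ω.
Step 4 — Source phasor: V = 128∠65.7° V = 52.67 + j116.7 V.
Step 5 — Ohm's law: I = V / Z_total = (52.67 + j116.7) / (62.6 - j75.39) = -0.5725 + j1.174 A.
Step 6 — Convert to polar: |I| = 1.306 A, ∠I = 116.0°.

I = 1.306∠116.0° A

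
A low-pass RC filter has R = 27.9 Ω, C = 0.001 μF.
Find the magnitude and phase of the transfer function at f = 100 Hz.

Step 1 — Angular frequency: ω = 2π·100 = 628.3 rad/s.
Step 2 — Transfer function: H(jω) = 1/(1 + jωRC).
Step 3 — Denominator: 1 + jωRC = 1 + j·628.3·27.9·1e-09 = 1 + j1.753e-05.
Step 4 — H = 1 - j1.753e-05.
Step 5 — Magnitude: |H| = 1 (-0.0 dB); phase: φ = -0.0°.

|H| = 1 (-0.0 dB), φ = -0.0°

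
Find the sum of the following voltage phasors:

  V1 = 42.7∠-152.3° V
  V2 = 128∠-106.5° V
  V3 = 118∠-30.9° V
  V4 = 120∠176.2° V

Step 1 — Convert each phasor to rectangular form:
  V1 = 42.7·(cos(-152.3°) + j·sin(-152.3°)) = -37.81 - j19.85 V
  V2 = 128·(cos(-106.5°) + j·sin(-106.5°)) = -36.35 - j122.7 V
  V3 = 118·(cos(-30.9°) + j·sin(-30.9°)) = 101.3 - j60.6 V
  V4 = 120·(cos(176.2°) + j·sin(176.2°)) = -119.7 + j7.953 V
Step 2 — Sum components: V_total = -92.64 - j195.2 V.
Step 3 — Convert to polar: |V_total| = 216.1 V, ∠V_total = -115.4°.

V_total = 216.1∠-115.4° V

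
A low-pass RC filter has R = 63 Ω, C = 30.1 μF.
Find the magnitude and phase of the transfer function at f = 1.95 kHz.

Step 1 — Angular frequency: ω = 2π·1950 = 1.225e+04 rad/s.
Step 2 — Transfer function: H(jω) = 1/(1 + jωRC).
Step 3 — Denominator: 1 + jωRC = 1 + j·1.225e+04·63·3.01e-05 = 1 + j23.23.
Step 4 — H = 0.001849 - j0.04296.
Step 5 — Magnitude: |H| = 0.043 (-27.3 dB); phase: φ = -87.5°.

|H| = 0.043 (-27.3 dB), φ = -87.5°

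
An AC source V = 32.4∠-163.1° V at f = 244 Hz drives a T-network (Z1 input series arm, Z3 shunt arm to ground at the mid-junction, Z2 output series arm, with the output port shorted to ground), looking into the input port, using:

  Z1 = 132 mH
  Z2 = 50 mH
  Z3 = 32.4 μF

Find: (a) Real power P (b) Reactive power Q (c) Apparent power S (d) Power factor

Step 1 — Angular frequency: ω = 2π·f = 2π·244 = 1533 rad/s.
Step 2 — Component impedances:
  Z1: Z = jωL = j·1533·0.132 = 0 + j202.4 Ω
  Z2: Z = jωL = j·1533·0.05 = 0 + j76.65 Ω
  Z3: Z = 1/(jωC) = -j/(ω·C) = 0 - j20.13 Ω
Step 3 — With the output port shorted to ground, the output series arm Z2 runs from the junction to ground; the shunt arm Z3 also runs from the junction to ground. They appear in parallel: Z3 || Z2 = 0 - j27.3 Ω.
Step 4 — Series with input arm Z1: Z_in = Z1 + (Z3 || Z2) = 0 + j175.1 Ω = 175.1∠90.0° Ω.
Step 5 — Source phasor: V = 32.4∠-163.1° V = -31 - j9.419 V.
Step 6 — Current: I = V / Z = -0.0538 + j0.1771 A = 0.1851∠106.9° A.
Step 7 — Complex power: S = V·I* = 0 + j5.996 VA.
Step 8 — Real power: P = Re(S) = 0 W.
Step 9 — Reactive power: Q = Im(S) = 5.996 VAR.
Step 10 — Apparent power: |S| = 5.996 VA.
Step 11 — Power factor: PF = P/|S| = 0 (lagging).

(a) P = 0 W  (b) Q = 5.996 VAR  (c) S = 5.996 VA  (d) PF = 0 (lagging)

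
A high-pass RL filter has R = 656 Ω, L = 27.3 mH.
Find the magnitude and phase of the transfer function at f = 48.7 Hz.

Step 1 — Angular frequency: ω = 2π·48.7 = 306 rad/s.
Step 2 — Transfer function: H(jω) = jωL/(R + jωL).
Step 3 — Numerator jωL = j·8.354; denominator R + jωL = 656 + j8.354.
Step 4 — H = 0.0001621 + j0.01273.
Step 5 — Magnitude: |H| = 0.01273 (-37.9 dB); phase: φ = 89.3°.

|H| = 0.01273 (-37.9 dB), φ = 89.3°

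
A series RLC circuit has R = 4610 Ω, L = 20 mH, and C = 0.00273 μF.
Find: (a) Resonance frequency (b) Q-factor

Step 1 — Resonance condition Im(Z)=0 gives ω₀ = 1/√(LC).
Step 2 — ω₀ = 1/√(0.02·2.73e-09) = 1.353e+05 rad/s.
Step 3 — f₀ = ω₀/(2π) = 2.154e+04 Hz.
Step 4 — Series Q: Q = ω₀L/R = 1.353e+05·0.02/4610 = 0.5871.

(a) f₀ = 2.154e+04 Hz  (b) Q = 0.5871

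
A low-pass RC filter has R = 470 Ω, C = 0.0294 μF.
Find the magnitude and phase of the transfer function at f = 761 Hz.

Step 1 — Angular frequency: ω = 2π·761 = 4782 rad/s.
Step 2 — Transfer function: H(jω) = 1/(1 + jωRC).
Step 3 — Denominator: 1 + jωRC = 1 + j·4782·470·2.94e-08 = 1 + j0.06607.
Step 4 — H = 0.9957 - j0.06578.
Step 5 — Magnitude: |H| = 0.9978 (-0.0 dB); phase: φ = -3.8°.

|H| = 0.9978 (-0.0 dB), φ = -3.8°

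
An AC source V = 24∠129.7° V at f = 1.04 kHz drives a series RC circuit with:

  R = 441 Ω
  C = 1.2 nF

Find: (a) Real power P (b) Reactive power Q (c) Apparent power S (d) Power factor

Step 1 — Angular frequency: ω = 2π·f = 2π·1040 = 6535 rad/s.
Step 2 — Component impedances:
  R: Z = R = 441 Ω
  C: Z = 1/(jωC) = -j/(ω·C) = 0 - j1.275e+05 Ω
Step 3 — Series combination: Z_total = R + C = 441 - j1.275e+05 Ω = 1.275e+05∠-89.8° Ω.
Step 4 — Source phasor: V = 24∠129.7° V = -15.33 + j18.47 V.
Step 5 — Current: I = V / Z = -0.0001452 - j0.0001197 A = 0.0001882∠-140.5° A.
Step 6 — Complex power: S = V·I* = 1.562e-05 - j0.004517 VA.
Step 7 — Real power: P = Re(S) = 1.562e-05 W.
Step 8 — Reactive power: Q = Im(S) = -0.004517 VAR.
Step 9 — Apparent power: |S| = 0.004517 VA.
Step 10 — Power factor: PF = P/|S| = 0.003458 (leading).

(a) P = 1.562e-05 W  (b) Q = -0.004517 VAR  (c) S = 0.004517 VA  (d) PF = 0.003458 (leading)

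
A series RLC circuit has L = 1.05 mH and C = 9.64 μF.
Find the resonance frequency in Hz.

Step 1 — Resonance condition Im(Z)=0 gives ω₀ = 1/√(LC).
Step 2 — ω₀ = 1/√(0.00105·9.64e-06) = 9940 rad/s.
Step 3 — f₀ = ω₀/(2π) = 1582 Hz.

f₀ = 1582 Hz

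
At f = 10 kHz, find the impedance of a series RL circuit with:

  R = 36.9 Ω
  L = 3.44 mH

Step 1 — Angular frequency: ω = 2π·f = 2π·1e+04 = 6.283e+04 rad/s.
Step 2 — Component impedances:
  R: Z = R = 36.9 Ω
  L: Z = jωL = j·6.283e+04·0.00344 = 0 + j216.1 Ω
Step 3 — Series combination: Z_total = R + L = 36.9 + j216.1 Ω = 219.3∠80.3° Ω.

Z = 36.9 + j216.1 Ω = 219.3∠80.3° Ω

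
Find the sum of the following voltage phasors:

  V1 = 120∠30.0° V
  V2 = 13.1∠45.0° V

Step 1 — Convert each phasor to rectangular form:
  V1 = 120·(cos(30.0°) + j·sin(30.0°)) = 103.9 + j60 V
  V2 = 13.1·(cos(45.0°) + j·sin(45.0°)) = 9.263 + j9.263 V
Step 2 — Sum components: V_total = 113.2 + j69.26 V.
Step 3 — Convert to polar: |V_total| = 132.7 V, ∠V_total = 31.5°.

V_total = 132.7∠31.5° V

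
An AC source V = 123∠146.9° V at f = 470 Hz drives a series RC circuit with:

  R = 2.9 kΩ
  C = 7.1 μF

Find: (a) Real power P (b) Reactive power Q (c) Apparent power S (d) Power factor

Step 1 — Angular frequency: ω = 2π·f = 2π·470 = 2953 rad/s.
Step 2 — Component impedances:
  R: Z = R = 2900 Ω
  C: Z = 1/(jωC) = -j/(ω·C) = 0 - j47.69 Ω
Step 3 — Series combination: Z_total = R + C = 2900 - j47.69 Ω = 2900∠-0.9° Ω.
Step 4 — Source phasor: V = 123∠146.9° V = -103 + j67.17 V.
Step 5 — Current: I = V / Z = -0.0359 + j0.02257 A = 0.04241∠147.8° A.
Step 6 — Complex power: S = V·I* = 5.215 - j0.08577 VA.
Step 7 — Real power: P = Re(S) = 5.215 W.
Step 8 — Reactive power: Q = Im(S) = -0.08577 VAR.
Step 9 — Apparent power: |S| = 5.216 VA.
Step 10 — Power factor: PF = P/|S| = 0.9999 (leading).

(a) P = 5.215 W  (b) Q = -0.08577 VAR  (c) S = 5.216 VA  (d) PF = 0.9999 (leading)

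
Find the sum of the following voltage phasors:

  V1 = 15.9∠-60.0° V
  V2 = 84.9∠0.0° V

Step 1 — Convert each phasor to rectangular form:
  V1 = 15.9·(cos(-60.0°) + j·sin(-60.0°)) = 7.95 - j13.77 V
  V2 = 84.9·(cos(0.0°) + j·sin(0.0°)) = 84.9 V
Step 2 — Sum components: V_total = 92.85 - j13.77 V.
Step 3 — Convert to polar: |V_total| = 93.87 V, ∠V_total = -8.4°.

V_total = 93.87∠-8.4° V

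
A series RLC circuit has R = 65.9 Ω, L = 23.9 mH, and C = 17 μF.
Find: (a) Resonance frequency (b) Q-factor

Step 1 — Resonance condition Im(Z)=0 gives ω₀ = 1/√(LC).
Step 2 — ω₀ = 1/√(0.0239·1.7e-05) = 1569 rad/s.
Step 3 — f₀ = ω₀/(2π) = 249.7 Hz.
Step 4 — Series Q: Q = ω₀L/R = 1569·0.0239/65.9 = 0.569.

(a) f₀ = 249.7 Hz  (b) Q = 0.569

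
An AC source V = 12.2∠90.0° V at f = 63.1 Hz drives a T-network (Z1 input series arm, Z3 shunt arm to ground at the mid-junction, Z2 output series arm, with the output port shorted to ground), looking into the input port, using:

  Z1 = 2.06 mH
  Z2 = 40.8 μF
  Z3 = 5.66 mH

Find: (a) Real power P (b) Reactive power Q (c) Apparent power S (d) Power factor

Step 1 — Angular frequency: ω = 2π·f = 2π·63.1 = 396.5 rad/s.
Step 2 — Component impedances:
  Z1: Z = jωL = j·396.5·0.00206 = 0 + j0.8167 Ω
  Z2: Z = 1/(jωC) = -j/(ω·C) = 0 - j61.82 Ω
  Z3: Z = jωL = j·396.5·0.00566 = 0 + j2.244 Ω
Step 3 — With the output port shorted to ground, the output series arm Z2 runs from the junction to ground; the shunt arm Z3 also runs from the junction to ground. They appear in parallel: Z3 || Z2 = 0 + j2.329 Ω.
Step 4 — Series with input arm Z1: Z_in = Z1 + (Z3 || Z2) = 0 + j3.145 Ω = 3.145∠90.0° Ω.
Step 5 — Source phasor: V = 12.2∠90.0° V = 0 + j12.2 V.
Step 6 — Current: I = V / Z = 3.879 A = 3.879∠-0.0° A.
Step 7 — Complex power: S = V·I* = 0 + j47.32 VA.
Step 8 — Real power: P = Re(S) = 0 W.
Step 9 — Reactive power: Q = Im(S) = 47.32 VAR.
Step 10 — Apparent power: |S| = 47.32 VA.
Step 11 — Power factor: PF = P/|S| = 0 (lagging).

(a) P = 0 W  (b) Q = 47.32 VAR  (c) S = 47.32 VA  (d) PF = 0 (lagging)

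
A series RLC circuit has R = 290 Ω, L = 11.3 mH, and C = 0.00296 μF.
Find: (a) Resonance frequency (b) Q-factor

Step 1 — Resonance condition Im(Z)=0 gives ω₀ = 1/√(LC).
Step 2 — ω₀ = 1/√(0.0113·2.96e-09) = 1.729e+05 rad/s.
Step 3 — f₀ = ω₀/(2π) = 2.752e+04 Hz.
Step 4 — Series Q: Q = ω₀L/R = 1.729e+05·0.0113/290 = 6.737.

(a) f₀ = 2.752e+04 Hz  (b) Q = 6.737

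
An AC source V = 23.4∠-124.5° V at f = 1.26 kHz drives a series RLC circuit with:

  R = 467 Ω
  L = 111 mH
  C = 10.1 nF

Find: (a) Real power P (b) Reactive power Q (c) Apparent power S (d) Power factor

Step 1 — Angular frequency: ω = 2π·f = 2π·1260 = 7917 rad/s.
Step 2 — Component impedances:
  R: Z = R = 467 Ω
  L: Z = jωL = j·7917·0.111 = 0 + j878.8 Ω
  C: Z = 1/(jωC) = -j/(ω·C) = 0 - j1.251e+04 Ω
Step 3 — Series combination: Z_total = R + L + C = 467 - j1.163e+04 Ω = 1.164e+04∠-87.7° Ω.
Step 4 — Source phasor: V = 23.4∠-124.5° V = -13.25 - j19.28 V.
Step 5 — Current: I = V / Z = 0.00161 - j0.001205 A = 0.002011∠-36.8° A.
Step 6 — Complex power: S = V·I* = 0.001888 - j0.04702 VA.
Step 7 — Real power: P = Re(S) = 0.001888 W.
Step 8 — Reactive power: Q = Im(S) = -0.04702 VAR.
Step 9 — Apparent power: |S| = 0.04705 VA.
Step 10 — Power factor: PF = P/|S| = 0.04013 (leading).

(a) P = 0.001888 W  (b) Q = -0.04702 VAR  (c) S = 0.04705 VA  (d) PF = 0.04013 (leading)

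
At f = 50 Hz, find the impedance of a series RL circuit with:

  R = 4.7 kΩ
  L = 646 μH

Step 1 — Angular frequency: ω = 2π·f = 2π·50 = 314.2 rad/s.
Step 2 — Component impedances:
  R: Z = R = 4700 Ω
  L: Z = jωL = j·314.2·0.000646 = 0 + j0.2029 Ω
Step 3 — Series combination: Z_total = R + L = 4700 + j0.2029 Ω = 4700∠0.0° Ω.

Z = 4700 + j0.2029 Ω = 4700∠0.0° Ω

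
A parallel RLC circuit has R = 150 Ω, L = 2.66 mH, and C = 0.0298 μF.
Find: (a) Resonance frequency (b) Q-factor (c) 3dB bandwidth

Step 1 — Resonance: ω₀ = 1/√(LC) = 1/√(0.00266·2.98e-08) = 1.123e+05 rad/s.
Step 2 — f₀ = ω₀/(2π) = 1.788e+04 Hz.
Step 3 — Parallel Q: Q = R/(ω₀L) = 150/(1.123e+05·0.00266) = 0.5021.
Step 4 — Bandwidth: Δω = ω₀/Q = 2.237e+05 rad/s; BW = Δω/(2π) = 3.561e+04 Hz.

(a) f₀ = 1.788e+04 Hz  (b) Q = 0.5021  (c) BW = 3.561e+04 Hz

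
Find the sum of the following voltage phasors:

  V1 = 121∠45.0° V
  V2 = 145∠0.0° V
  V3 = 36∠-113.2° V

Step 1 — Convert each phasor to rectangular form:
  V1 = 121·(cos(45.0°) + j·sin(45.0°)) = 85.56 + j85.56 V
  V2 = 145·(cos(0.0°) + j·sin(0.0°)) = 145 V
  V3 = 36·(cos(-113.2°) + j·sin(-113.2°)) = -14.18 - j33.09 V
Step 2 — Sum components: V_total = 216.4 + j52.47 V.
Step 3 — Convert to polar: |V_total| = 222.6 V, ∠V_total = 13.6°.

V_total = 222.6∠13.6° V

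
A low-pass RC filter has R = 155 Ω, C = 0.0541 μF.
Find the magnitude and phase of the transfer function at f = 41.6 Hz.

Step 1 — Angular frequency: ω = 2π·41.6 = 261.4 rad/s.
Step 2 — Transfer function: H(jω) = 1/(1 + jωRC).
Step 3 — Denominator: 1 + jωRC = 1 + j·261.4·155·5.41e-08 = 1 + j0.002192.
Step 4 — H = 1 - j0.002192.
Step 5 — Magnitude: |H| = 1 (-0.0 dB); phase: φ = -0.1°.

|H| = 1 (-0.0 dB), φ = -0.1°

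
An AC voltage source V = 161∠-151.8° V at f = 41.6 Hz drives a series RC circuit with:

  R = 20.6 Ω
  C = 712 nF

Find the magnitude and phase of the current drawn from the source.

Step 1 — Angular frequency: ω = 2π·f = 2π·41.6 = 261.4 rad/s.
Step 2 — Component impedances:
  R: Z = R = 20.6 Ω
  C: Z = 1/(jωC) = -j/(ω·C) = 0 - j5373 Ω
Step 3 — Series combination: Z_total = R + C = 20.6 - j5373 Ω = 5373∠-89.8° Ω.
Step 4 — Source phasor: V = 161∠-151.8° V = -141.9 - j76.08 V.
Step 5 — Ohm's law: I = V / Z_total = (-141.9 - j76.08) / (20.6 - j5373) = 0.01406 - j0.02646 A.
Step 6 — Convert to polar: |I| = 0.02996 A, ∠I = -62.0°.

I = 0.02996∠-62.0° A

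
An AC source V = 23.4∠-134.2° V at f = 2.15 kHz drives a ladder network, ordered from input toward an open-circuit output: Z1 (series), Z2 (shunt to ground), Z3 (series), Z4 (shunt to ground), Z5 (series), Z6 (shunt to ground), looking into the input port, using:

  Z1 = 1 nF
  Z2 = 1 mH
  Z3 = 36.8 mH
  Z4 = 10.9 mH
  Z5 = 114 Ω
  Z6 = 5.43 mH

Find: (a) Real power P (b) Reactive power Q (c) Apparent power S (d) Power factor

Step 1 — Angular frequency: ω = 2π·f = 2π·2150 = 1.351e+04 rad/s.
Step 2 — Component impedances:
  Z1: Z = 1/(jωC) = -j/(ω·C) = 0 - j7.403e+04 Ω
  Z2: Z = jωL = j·1.351e+04·0.001 = 0 + j13.51 Ω
  Z3: Z = jωL = j·1.351e+04·0.0368 = 0 + j497.1 Ω
  Z4: Z = jωL = j·1.351e+04·0.0109 = 0 + j147.2 Ω
  Z5: Z = R = 114 Ω
  Z6: Z = jωL = j·1.351e+04·0.00543 = 0 + j73.35 Ω
Step 3 — Ladder network (open output): work backward from the far end, alternating series and parallel combinations. Z_in = 0.02162 - j7.401e+04 Ω = 7.401e+04∠-90.0° Ω.
Step 4 — Source phasor: V = 23.4∠-134.2° V = -16.31 - j16.78 V.
Step 5 — Current: I = V / Z = 0.0002267 - j0.0002204 A = 0.0003162∠-44.2° A.
Step 6 — Complex power: S = V·I* = 2.161e-09 - j0.007398 VA.
Step 7 — Real power: P = Re(S) = 2.161e-09 W.
Step 8 — Reactive power: Q = Im(S) = -0.007398 VAR.
Step 9 — Apparent power: |S| = 0.007398 VA.
Step 10 — Power factor: PF = P/|S| = 2.921e-07 (leading).

(a) P = 2.161e-09 W  (b) Q = -0.007398 VAR  (c) S = 0.007398 VA  (d) PF = 2.921e-07 (leading)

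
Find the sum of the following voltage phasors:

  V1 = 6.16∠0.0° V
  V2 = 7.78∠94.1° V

Step 1 — Convert each phasor to rectangular form:
  V1 = 6.16·(cos(0.0°) + j·sin(0.0°)) = 6.16 V
  V2 = 7.78·(cos(94.1°) + j·sin(94.1°)) = -0.5563 + j7.76 V
Step 2 — Sum components: V_total = 5.604 + j7.76 V.
Step 3 — Convert to polar: |V_total| = 9.572 V, ∠V_total = 54.2°.

V_total = 9.572∠54.2° V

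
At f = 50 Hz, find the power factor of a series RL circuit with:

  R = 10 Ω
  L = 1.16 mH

Step 1 — Angular frequency: ω = 2π·f = 2π·50 = 314.2 rad/s.
Step 2 — Component impedances:
  R: Z = R = 10 Ω
  L: Z = jωL = j·314.2·0.00116 = 0 + j0.3644 Ω
Step 3 — Series combination: Z_total = R + L = 10 + j0.3644 Ω = 10.01∠2.1° Ω.
Step 4 — Power factor: PF = cos(φ) = Re(Z)/|Z| = 10/10.007 = 0.9993.
Step 5 — Type: Im(Z) = 0.3644 ⇒ lagging (phase φ = 2.1°).

PF = 0.9993 (lagging, φ = 2.1°)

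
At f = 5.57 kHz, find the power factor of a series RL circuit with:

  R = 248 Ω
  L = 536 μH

Step 1 — Angular frequency: ω = 2π·f = 2π·5570 = 3.5e+04 rad/s.
Step 2 — Component impedances:
  R: Z = R = 248 Ω
  L: Z = jωL = j·3.5e+04·0.000536 = 0 + j18.76 Ω
Step 3 — Series combination: Z_total = R + L = 248 + j18.76 Ω = 248.7∠4.3° Ω.
Step 4 — Power factor: PF = cos(φ) = Re(Z)/|Z| = 248/248.7 = 0.9972.
Step 5 — Type: Im(Z) = 18.76 ⇒ lagging (phase φ = 4.3°).

PF = 0.9972 (lagging, φ = 4.3°)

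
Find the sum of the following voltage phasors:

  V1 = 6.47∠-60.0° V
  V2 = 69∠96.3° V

Step 1 — Convert each phasor to rectangular form:
  V1 = 6.47·(cos(-60.0°) + j·sin(-60.0°)) = 3.235 - j5.603 V
  V2 = 69·(cos(96.3°) + j·sin(96.3°)) = -7.572 + j68.58 V
Step 2 — Sum components: V_total = -4.337 + j62.98 V.
Step 3 — Convert to polar: |V_total| = 63.13 V, ∠V_total = 93.9°.

V_total = 63.13∠93.9° V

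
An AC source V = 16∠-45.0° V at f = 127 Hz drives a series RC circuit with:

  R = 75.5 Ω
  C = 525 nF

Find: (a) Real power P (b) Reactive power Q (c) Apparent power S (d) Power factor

Step 1 — Angular frequency: ω = 2π·f = 2π·127 = 798 rad/s.
Step 2 — Component impedances:
  R: Z = R = 75.5 Ω
  C: Z = 1/(jωC) = -j/(ω·C) = 0 - j2387 Ω
Step 3 — Series combination: Z_total = R + C = 75.5 - j2387 Ω = 2388∠-88.2° Ω.
Step 4 — Source phasor: V = 16∠-45.0° V = 11.31 - j11.31 V.
Step 5 — Current: I = V / Z = 0.004885 + j0.004585 A = 0.0067∠43.2° A.
Step 6 — Complex power: S = V·I* = 0.003389 - j0.1071 VA.
Step 7 — Real power: P = Re(S) = 0.003389 W.
Step 8 — Reactive power: Q = Im(S) = -0.1071 VAR.
Step 9 — Apparent power: |S| = 0.1072 VA.
Step 10 — Power factor: PF = P/|S| = 0.03161 (leading).

(a) P = 0.003389 W  (b) Q = -0.1071 VAR  (c) S = 0.1072 VA  (d) PF = 0.03161 (leading)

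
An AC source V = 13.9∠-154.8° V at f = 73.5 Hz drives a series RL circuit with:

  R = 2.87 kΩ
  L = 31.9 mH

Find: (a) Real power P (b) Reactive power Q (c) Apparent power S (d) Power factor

Step 1 — Angular frequency: ω = 2π·f = 2π·73.5 = 461.8 rad/s.
Step 2 — Component impedances:
  R: Z = R = 2870 Ω
  L: Z = jωL = j·461.8·0.0319 = 0 + j14.73 Ω
Step 3 — Series combination: Z_total = R + L = 2870 + j14.73 Ω = 2870∠0.3° Ω.
Step 4 — Source phasor: V = 13.9∠-154.8° V = -12.58 - j5.918 V.
Step 5 — Current: I = V / Z = -0.004393 - j0.00204 A = 0.004843∠-155.1° A.
Step 6 — Complex power: S = V·I* = 0.06732 + j0.0003456 VA.
Step 7 — Real power: P = Re(S) = 0.06732 W.
Step 8 — Reactive power: Q = Im(S) = 0.0003456 VAR.
Step 9 — Apparent power: |S| = 0.06732 VA.
Step 10 — Power factor: PF = P/|S| = 1 (lagging).

(a) P = 0.06732 W  (b) Q = 0.0003456 VAR  (c) S = 0.06732 VA  (d) PF = 1 (lagging)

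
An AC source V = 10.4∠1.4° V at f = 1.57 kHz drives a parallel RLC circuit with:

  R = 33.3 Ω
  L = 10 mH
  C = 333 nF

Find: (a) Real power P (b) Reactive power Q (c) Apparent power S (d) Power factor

Step 1 — Angular frequency: ω = 2π·f = 2π·1570 = 9865 rad/s.
Step 2 — Component impedances:
  R: Z = R = 33.3 Ω
  L: Z = jωL = j·9865·0.01 = 0 + j98.65 Ω
  C: Z = 1/(jωC) = -j/(ω·C) = 0 - j304.4 Ω
Step 3 — Parallel combination: 1/Z_total = 1/R + 1/L + 1/C; Z_total = 31.65 + j7.222 Ω = 32.47∠12.9° Ω.
Step 4 — Source phasor: V = 10.4∠1.4° V = 10.4 + j0.2541 V.
Step 5 — Current: I = V / Z = 0.314 - j0.06361 A = 0.3203∠-11.5° A.
Step 6 — Complex power: S = V·I* = 3.248 + j0.7411 VA.
Step 7 — Real power: P = Re(S) = 3.248 W.
Step 8 — Reactive power: Q = Im(S) = 0.7411 VAR.
Step 9 — Apparent power: |S| = 3.332 VA.
Step 10 — Power factor: PF = P/|S| = 0.9749 (lagging).

(a) P = 3.248 W  (b) Q = 0.7411 VAR  (c) S = 3.332 VA  (d) PF = 0.9749 (lagging)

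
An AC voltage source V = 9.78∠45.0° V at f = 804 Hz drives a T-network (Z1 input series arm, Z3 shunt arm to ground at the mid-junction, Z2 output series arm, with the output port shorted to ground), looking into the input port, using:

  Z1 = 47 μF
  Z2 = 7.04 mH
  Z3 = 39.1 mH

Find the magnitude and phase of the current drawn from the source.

Step 1 — Angular frequency: ω = 2π·f = 2π·804 = 5052 rad/s.
Step 2 — Component impedances:
  Z1: Z = 1/(jωC) = -j/(ω·C) = 0 - j4.212 Ω
  Z2: Z = jωL = j·5052·0.00704 = 0 + j35.56 Ω
  Z3: Z = jωL = j·5052·0.0391 = 0 + j197.5 Ω
Step 3 — With the output port shorted to ground, the output series arm Z2 runs from the junction to ground; the shunt arm Z3 also runs from the junction to ground. They appear in parallel: Z3 || Z2 = 0 + j30.14 Ω.
Step 4 — Series with input arm Z1: Z_in = Z1 + (Z3 || Z2) = 0 + j25.93 Ω = 25.93∠90.0° Ω.
Step 5 — Source phasor: V = 9.78∠45.0° V = 6.916 + j6.916 V.
Step 6 — Ohm's law: I = V / Z_total = (6.916 + j6.916) / (0 + j25.93) = 0.2667 - j0.2667 A.
Step 7 — Convert to polar: |I| = 0.3772 A, ∠I = -45.0°.

I = 0.3772∠-45.0° A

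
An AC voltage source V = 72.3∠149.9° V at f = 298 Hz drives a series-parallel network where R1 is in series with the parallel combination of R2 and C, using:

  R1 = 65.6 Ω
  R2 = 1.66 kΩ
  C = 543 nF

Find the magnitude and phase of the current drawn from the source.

Step 1 — Angular frequency: ω = 2π·f = 2π·298 = 1872 rad/s.
Step 2 — Component impedances:
  R1: Z = R = 65.6 Ω
  R2: Z = R = 1660 Ω
  C: Z = 1/(jωC) = -j/(ω·C) = 0 - j983.6 Ω
Step 3 — Parallel branch: R2 || C = 1/(1/R2 + 1/C) = 431.3 - j728 Ω.
Step 4 — Series with R1: Z_total = R1 + (R2 || C) = 496.9 - j728 Ω = 881.4∠-55.7° Ω.
Step 5 — Source phasor: V = 72.3∠149.9° V = -62.55 + j36.26 V.
Step 6 — Ohm's law: I = V / Z_total = (-62.55 + j36.26) / (496.9 - j728) = -0.07398 - j0.03542 A.
Step 7 — Convert to polar: |I| = 0.08203 A, ∠I = -154.4°.

I = 0.08203∠-154.4° A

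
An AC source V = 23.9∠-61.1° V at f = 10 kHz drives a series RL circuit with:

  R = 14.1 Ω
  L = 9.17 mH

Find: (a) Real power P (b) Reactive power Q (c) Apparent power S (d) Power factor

Step 1 — Angular frequency: ω = 2π·f = 2π·1e+04 = 6.283e+04 rad/s.
Step 2 — Component impedances:
  R: Z = R = 14.1 Ω
  L: Z = jωL = j·6.283e+04·0.00917 = 0 + j576.2 Ω
Step 3 — Series combination: Z_total = R + L = 14.1 + j576.2 Ω = 576.3∠88.6° Ω.
Step 4 — Source phasor: V = 23.9∠-61.1° V = 11.55 - j20.92 V.
Step 5 — Current: I = V / Z = -0.0358 - j0.02092 A = 0.04147∠-149.7° A.
Step 6 — Complex power: S = V·I* = 0.02425 + j0.9908 VA.
Step 7 — Real power: P = Re(S) = 0.02425 W.
Step 8 — Reactive power: Q = Im(S) = 0.9908 VAR.
Step 9 — Apparent power: |S| = 0.9911 VA.
Step 10 — Power factor: PF = P/|S| = 0.02446 (lagging).

(a) P = 0.02425 W  (b) Q = 0.9908 VAR  (c) S = 0.9911 VA  (d) PF = 0.02446 (lagging)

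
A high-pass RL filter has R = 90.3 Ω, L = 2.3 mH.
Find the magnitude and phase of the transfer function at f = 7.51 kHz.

Step 1 — Angular frequency: ω = 2π·7510 = 4.719e+04 rad/s.
Step 2 — Transfer function: H(jω) = jωL/(R + jωL).
Step 3 — Numerator jωL = j·108.5; denominator R + jωL = 90.3 + j108.5.
Step 4 — H = 0.5909 + j0.4917.
Step 5 — Magnitude: |H| = 0.7687 (-2.3 dB); phase: φ = 39.8°.

|H| = 0.7687 (-2.3 dB), φ = 39.8°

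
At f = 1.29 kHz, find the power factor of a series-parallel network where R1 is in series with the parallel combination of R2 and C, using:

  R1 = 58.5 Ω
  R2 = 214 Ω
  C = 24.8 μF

Step 1 — Angular frequency: ω = 2π·f = 2π·1290 = 8105 rad/s.
Step 2 — Component impedances:
  R1: Z = R = 58.5 Ω
  R2: Z = R = 214 Ω
  C: Z = 1/(jωC) = -j/(ω·C) = 0 - j4.975 Ω
Step 3 — Parallel branch: R2 || C = 1/(1/R2 + 1/C) = 0.1156 - j4.972 Ω.
Step 4 — Series with R1: Z_total = R1 + (R2 || C) = 58.62 - j4.972 Ω = 58.83∠-4.8° Ω.
Step 5 — Power factor: PF = cos(φ) = Re(Z)/|Z| = 58.62/58.83 = 0.9964.
Step 6 — Type: Im(Z) = -4.972 ⇒ leading (phase φ = -4.8°).

PF = 0.9964 (leading, φ = -4.8°)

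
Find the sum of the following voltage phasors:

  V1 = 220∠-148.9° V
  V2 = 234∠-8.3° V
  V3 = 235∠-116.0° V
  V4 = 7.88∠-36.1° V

Step 1 — Convert each phasor to rectangular form:
  V1 = 220·(cos(-148.9°) + j·sin(-148.9°)) = -188.4 - j113.6 V
  V2 = 234·(cos(-8.3°) + j·sin(-8.3°)) = 231.5 - j33.78 V
  V3 = 235·(cos(-116.0°) + j·sin(-116.0°)) = -103 - j211.2 V
  V4 = 7.88·(cos(-36.1°) + j·sin(-36.1°)) = 6.367 - j4.643 V
Step 2 — Sum components: V_total = -53.48 - j363.3 V.
Step 3 — Convert to polar: |V_total| = 367.2 V, ∠V_total = -98.4°.

V_total = 367.2∠-98.4° V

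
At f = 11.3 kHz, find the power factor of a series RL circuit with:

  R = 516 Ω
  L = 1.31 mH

Step 1 — Angular frequency: ω = 2π·f = 2π·1.13e+04 = 7.1e+04 rad/s.
Step 2 — Component impedances:
  R: Z = R = 516 Ω
  L: Z = jωL = j·7.1e+04·0.00131 = 0 + j93.01 Ω
Step 3 — Series combination: Z_total = R + L = 516 + j93.01 Ω = 524.3∠10.2° Ω.
Step 4 — Power factor: PF = cos(φ) = Re(Z)/|Z| = 516/524.32 = 0.9841.
Step 5 — Type: Im(Z) = 93.01 ⇒ lagging (phase φ = 10.2°).

PF = 0.9841 (lagging, φ = 10.2°)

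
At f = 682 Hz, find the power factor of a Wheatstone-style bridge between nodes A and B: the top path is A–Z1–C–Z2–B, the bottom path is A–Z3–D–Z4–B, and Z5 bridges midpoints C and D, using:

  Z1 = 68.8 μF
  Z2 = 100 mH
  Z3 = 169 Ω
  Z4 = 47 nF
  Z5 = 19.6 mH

Step 1 — Angular frequency: ω = 2π·f = 2π·682 = 4285 rad/s.
Step 2 — Component impedances:
  Z1: Z = 1/(jωC) = -j/(ω·C) = 0 - j3.392 Ω
  Z2: Z = jωL = j·4285·0.1 = 0 + j428.5 Ω
  Z3: Z = R = 169 Ω
  Z4: Z = 1/(jωC) = -j/(ω·C) = 0 - j4965 Ω
  Z5: Z = jωL = j·4285·0.0196 = 0 + j83.99 Ω
Step 3 — Bridge requires nodal analysis (the Z5 bridge couples midpoints C and D, so the two paths cannot be reduced to a simple series/parallel combination). Setting node B to ground and injecting 1 A at node A, the 3-node admittance system at A, C, D solves to V_A = Z_AB = 0.6301 + j466.1 Ω = 466.1∠89.9° Ω.
Step 4 — Power factor: PF = cos(φ) = Re(Z)/|Z| = 0.6301/466.1 = 0.001352.
Step 5 — Type: Im(Z) = 466.1 ⇒ lagging (phase φ = 89.9°).

PF = 0.001352 (lagging, φ = 89.9°)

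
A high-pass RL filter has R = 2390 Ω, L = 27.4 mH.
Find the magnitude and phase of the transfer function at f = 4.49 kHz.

Step 1 — Angular frequency: ω = 2π·4490 = 2.821e+04 rad/s.
Step 2 — Transfer function: H(jω) = jωL/(R + jωL).
Step 3 — Numerator jωL = j·773; denominator R + jωL = 2390 + j773.
Step 4 — H = 0.0947 + j0.2928.
Step 5 — Magnitude: |H| = 0.3077 (-10.2 dB); phase: φ = 72.1°.

|H| = 0.3077 (-10.2 dB), φ = 72.1°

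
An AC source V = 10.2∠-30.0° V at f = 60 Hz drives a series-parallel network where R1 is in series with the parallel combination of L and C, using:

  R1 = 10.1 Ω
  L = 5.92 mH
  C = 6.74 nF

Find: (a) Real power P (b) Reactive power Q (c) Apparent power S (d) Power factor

Step 1 — Angular frequency: ω = 2π·f = 2π·60 = 377 rad/s.
Step 2 — Component impedances:
  R1: Z = R = 10.1 Ω
  L: Z = jωL = j·377·0.00592 = 0 + j2.232 Ω
  C: Z = 1/(jωC) = -j/(ω·C) = 0 - j3.936e+05 Ω
Step 3 — Parallel branch: L || C = 1/(1/L + 1/C) = 0 + j2.232 Ω.
Step 4 — Series with R1: Z_total = R1 + (L || C) = 10.1 + j2.232 Ω = 10.34∠12.5° Ω.
Step 5 — Source phasor: V = 10.2∠-30.0° V = 8.833 - j5.1 V.
Step 6 — Current: I = V / Z = 0.7275 - j0.6657 A = 0.9861∠-42.5° A.
Step 7 — Complex power: S = V·I* = 9.821 + j2.17 VA.
Step 8 — Real power: P = Re(S) = 9.821 W.
Step 9 — Reactive power: Q = Im(S) = 2.17 VAR.
Step 10 — Apparent power: |S| = 10.06 VA.
Step 11 — Power factor: PF = P/|S| = 0.9764 (lagging).

(a) P = 9.821 W  (b) Q = 2.17 VAR  (c) S = 10.06 VA  (d) PF = 0.9764 (lagging)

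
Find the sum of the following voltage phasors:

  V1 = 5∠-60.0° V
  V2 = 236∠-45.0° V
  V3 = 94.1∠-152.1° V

Step 1 — Convert each phasor to rectangular form:
  V1 = 5·(cos(-60.0°) + j·sin(-60.0°)) = 2.5 - j4.33 V
  V2 = 236·(cos(-45.0°) + j·sin(-45.0°)) = 166.9 - j166.9 V
  V3 = 94.1·(cos(-152.1°) + j·sin(-152.1°)) = -83.16 - j44.03 V
Step 2 — Sum components: V_total = 86.21 - j215.2 V.
Step 3 — Convert to polar: |V_total| = 231.9 V, ∠V_total = -68.2°.

V_total = 231.9∠-68.2° V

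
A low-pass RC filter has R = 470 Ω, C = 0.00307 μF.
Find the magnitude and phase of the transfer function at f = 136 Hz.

Step 1 — Angular frequency: ω = 2π·136 = 854.5 rad/s.
Step 2 — Transfer function: H(jω) = 1/(1 + jωRC).
Step 3 — Denominator: 1 + jωRC = 1 + j·854.5·470·3.07e-09 = 1 + j0.001233.
Step 4 — H = 1 - j0.001233.
Step 5 — Magnitude: |H| = 1 (-0.0 dB); phase: φ = -0.1°.

|H| = 1 (-0.0 dB), φ = -0.1°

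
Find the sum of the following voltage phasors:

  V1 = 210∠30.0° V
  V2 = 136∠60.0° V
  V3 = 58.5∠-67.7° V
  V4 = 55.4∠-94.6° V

Step 1 — Convert each phasor to rectangular form:
  V1 = 210·(cos(30.0°) + j·sin(30.0°)) = 181.9 + j105 V
  V2 = 136·(cos(60.0°) + j·sin(60.0°)) = 68 + j117.8 V
  V3 = 58.5·(cos(-67.7°) + j·sin(-67.7°)) = 22.2 - j54.12 V
  V4 = 55.4·(cos(-94.6°) + j·sin(-94.6°)) = -4.443 - j55.22 V
Step 2 — Sum components: V_total = 267.6 + j113.4 V.
Step 3 — Convert to polar: |V_total| = 290.7 V, ∠V_total = 23.0°.

V_total = 290.7∠23.0° V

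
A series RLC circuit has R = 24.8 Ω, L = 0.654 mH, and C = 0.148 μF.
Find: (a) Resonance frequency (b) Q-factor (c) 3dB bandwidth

Step 1 — Resonance condition Im(Z)=0 gives ω₀ = 1/√(LC).
Step 2 — ω₀ = 1/√(0.000654·1.48e-07) = 1.016e+05 rad/s.
Step 3 — f₀ = ω₀/(2π) = 1.618e+04 Hz.
Step 4 — Series Q: Q = ω₀L/R = 1.016e+05·0.000654/24.8 = 2.68.
Step 5 — 3dB bandwidth: Δω = ω₀/Q = 3.792e+04 rad/s; BW = Δω/(2π) = 6035 Hz.

(a) f₀ = 1.618e+04 Hz  (b) Q = 2.68  (c) BW = 6035 Hz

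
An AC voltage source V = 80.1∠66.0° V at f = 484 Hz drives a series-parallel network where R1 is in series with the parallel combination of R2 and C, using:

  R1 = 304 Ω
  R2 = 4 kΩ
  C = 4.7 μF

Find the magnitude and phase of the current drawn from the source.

Step 1 — Angular frequency: ω = 2π·f = 2π·484 = 3041 rad/s.
Step 2 — Component impedances:
  R1: Z = R = 304 Ω
  R2: Z = R = 4000 Ω
  C: Z = 1/(jωC) = -j/(ω·C) = 0 - j69.96 Ω
Step 3 — Parallel branch: R2 || C = 1/(1/R2 + 1/C) = 1.223 - j69.94 Ω.
Step 4 — Series with R1: Z_total = R1 + (R2 || C) = 305.2 - j69.94 Ω = 313.1∠-12.9° Ω.
Step 5 — Source phasor: V = 80.1∠66.0° V = 32.58 + j73.17 V.
Step 6 — Ohm's law: I = V / Z_total = (32.58 + j73.17) / (305.2 - j69.94) = 0.04922 + j0.251 A.
Step 7 — Convert to polar: |I| = 0.2558 A, ∠I = 78.9°.

I = 0.2558∠78.9° A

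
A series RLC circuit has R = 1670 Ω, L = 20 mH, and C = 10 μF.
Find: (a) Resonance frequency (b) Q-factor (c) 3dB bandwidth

Step 1 — Resonance condition Im(Z)=0 gives ω₀ = 1/√(LC).
Step 2 — ω₀ = 1/√(0.02·1e-05) = 2236 rad/s.
Step 3 — f₀ = ω₀/(2π) = 355.9 Hz.
Step 4 — Series Q: Q = ω₀L/R = 2236·0.02/1670 = 0.02678.
Step 5 — 3dB bandwidth: Δω = ω₀/Q = 8.35e+04 rad/s; BW = Δω/(2π) = 1.329e+04 Hz.

(a) f₀ = 355.9 Hz  (b) Q = 0.02678  (c) BW = 1.329e+04 Hz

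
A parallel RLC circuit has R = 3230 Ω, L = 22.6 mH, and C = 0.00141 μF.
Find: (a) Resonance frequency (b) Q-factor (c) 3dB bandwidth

Step 1 — Resonance: ω₀ = 1/√(LC) = 1/√(0.0226·1.41e-09) = 1.771e+05 rad/s.
Step 2 — f₀ = ω₀/(2π) = 2.819e+04 Hz.
Step 3 — Parallel Q: Q = R/(ω₀L) = 3230/(1.771e+05·0.0226) = 0.8068.
Step 4 — Bandwidth: Δω = ω₀/Q = 2.196e+05 rad/s; BW = Δω/(2π) = 3.495e+04 Hz.

(a) f₀ = 2.819e+04 Hz  (b) Q = 0.8068  (c) BW = 3.495e+04 Hz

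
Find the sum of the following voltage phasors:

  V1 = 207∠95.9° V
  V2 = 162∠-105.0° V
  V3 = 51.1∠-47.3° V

Step 1 — Convert each phasor to rectangular form:
  V1 = 207·(cos(95.9°) + j·sin(95.9°)) = -21.28 + j205.9 V
  V2 = 162·(cos(-105.0°) + j·sin(-105.0°)) = -41.93 - j156.5 V
  V3 = 51.1·(cos(-47.3°) + j·sin(-47.3°)) = 34.65 - j37.55 V
Step 2 — Sum components: V_total = -28.55 + j11.87 V.
Step 3 — Convert to polar: |V_total| = 30.92 V, ∠V_total = 157.4°.

V_total = 30.92∠157.4° V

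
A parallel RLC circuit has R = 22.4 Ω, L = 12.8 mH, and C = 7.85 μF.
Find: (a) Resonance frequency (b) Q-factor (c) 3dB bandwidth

Step 1 — Resonance: ω₀ = 1/√(LC) = 1/√(0.0128·7.85e-06) = 3155 rad/s.
Step 2 — f₀ = ω₀/(2π) = 502.1 Hz.
Step 3 — Parallel Q: Q = R/(ω₀L) = 22.4/(3155·0.0128) = 0.5547.
Step 4 — Bandwidth: Δω = ω₀/Q = 5687 rad/s; BW = Δω/(2π) = 905.1 Hz.

(a) f₀ = 502.1 Hz  (b) Q = 0.5547  (c) BW = 905.1 Hz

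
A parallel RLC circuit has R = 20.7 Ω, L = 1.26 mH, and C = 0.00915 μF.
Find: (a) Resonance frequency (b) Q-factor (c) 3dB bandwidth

Step 1 — Resonance: ω₀ = 1/√(LC) = 1/√(0.00126·9.15e-09) = 2.945e+05 rad/s.
Step 2 — f₀ = ω₀/(2π) = 4.687e+04 Hz.
Step 3 — Parallel Q: Q = R/(ω₀L) = 20.7/(2.945e+05·0.00126) = 0.05578.
Step 4 — Bandwidth: Δω = ω₀/Q = 5.28e+06 rad/s; BW = Δω/(2π) = 8.403e+05 Hz.

(a) f₀ = 4.687e+04 Hz  (b) Q = 0.05578  (c) BW = 8.403e+05 Hz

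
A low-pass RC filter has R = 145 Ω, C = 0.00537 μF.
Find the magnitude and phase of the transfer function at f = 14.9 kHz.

Step 1 — Angular frequency: ω = 2π·1.49e+04 = 9.362e+04 rad/s.
Step 2 — Transfer function: H(jω) = 1/(1 + jωRC).
Step 3 — Denominator: 1 + jωRC = 1 + j·9.362e+04·145·5.37e-09 = 1 + j0.0729.
Step 4 — H = 0.9947 - j0.07251.
Step 5 — Magnitude: |H| = 0.9974 (-0.0 dB); phase: φ = -4.2°.

|H| = 0.9974 (-0.0 dB), φ = -4.2°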